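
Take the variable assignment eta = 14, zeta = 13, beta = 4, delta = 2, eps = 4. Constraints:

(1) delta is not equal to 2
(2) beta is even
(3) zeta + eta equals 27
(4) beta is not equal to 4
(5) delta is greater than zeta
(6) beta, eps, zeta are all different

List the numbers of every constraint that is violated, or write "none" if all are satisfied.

(1) delta = 2, but 2 is required to differ  false
(2) beta = 4 is even  true
(3) zeta + eta = 13 + 14 = 27  true
(4) beta = 4, but 4 is required to differ  false
(5) delta = 2, zeta = 13; 2 ≤ 13 (want >)  false
(6) beta = eps = 4, not all different  false

No — constraints 1, 4, 5, and 6 are not satisfied.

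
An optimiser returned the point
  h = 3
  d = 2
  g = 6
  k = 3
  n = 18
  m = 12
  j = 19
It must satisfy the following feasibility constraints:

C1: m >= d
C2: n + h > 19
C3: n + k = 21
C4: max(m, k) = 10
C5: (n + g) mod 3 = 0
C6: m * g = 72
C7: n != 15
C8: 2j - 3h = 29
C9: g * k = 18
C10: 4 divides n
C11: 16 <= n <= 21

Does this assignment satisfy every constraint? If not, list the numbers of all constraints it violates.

No — constraints 4 and 10 are not satisfied.

C1: m = 12, d = 2; 12 ≥ 2 — OK.
C2: n + h = 18 + 3 = 21; 21 > 19 — OK.
C3: n + k = 18 + 3 = 21 — OK.
C4: max(12, 3) = 12, not 10 — violated.
C5: n + g = 24; 24 mod 3 = 0 — OK.
C6: m * g = 12 * 6 = 72 — OK.
C7: n = 18, and 18 ≠ 15 — OK.
C8: 2j - 3h = 2(19) - 3(3) = 29 — OK.
C9: g * k = 6 * 3 = 18 — OK.
C10: 18 = 4*4 + 2, so 4 does not divide 18 — violated.
C11: n = 18 lies in [16, 21] — OK.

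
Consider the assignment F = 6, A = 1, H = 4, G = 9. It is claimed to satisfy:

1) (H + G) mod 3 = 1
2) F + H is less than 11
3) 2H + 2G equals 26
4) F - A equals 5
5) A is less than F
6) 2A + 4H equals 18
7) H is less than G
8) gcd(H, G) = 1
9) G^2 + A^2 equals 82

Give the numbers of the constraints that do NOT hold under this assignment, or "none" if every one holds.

1) H + G = 13; 13 mod 3 = 1  holds
2) F + H = 6 + 4 = 10; 10 < 11  holds
3) 2H + 2G = 2(4) + 2(9) = 26  holds
4) F - A = 6 - 1 = 5  holds
5) A = 1, F = 6; 1 < 6  holds
6) 2A + 4H = 2(1) + 4(4) = 18  holds
7) H = 4, G = 9; 4 < 9  holds
8) gcd(4, 9) = 1  holds
9) G^2 + A^2 = 9^2 + 1^2 = 81 + 1 = 82  holds

The assignment satisfies every constraint.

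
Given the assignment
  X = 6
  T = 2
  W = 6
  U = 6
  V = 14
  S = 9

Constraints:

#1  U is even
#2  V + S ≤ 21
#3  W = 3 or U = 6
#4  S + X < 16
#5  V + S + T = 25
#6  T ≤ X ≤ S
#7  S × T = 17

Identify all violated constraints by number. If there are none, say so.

The assignment fails constraints 2, 7.

#1 U = 6 is even  OK
#2 V + S = 14 + 9 = 23; 23 > 21, bound 21 not met  FAIL
#3 W = 6 ≠ 3, but U = 6 = 6 (second disjunct)  OK
#4 S + X = 9 + 6 = 15; 15 < 16  OK
#5 V + S + T = 14 + 9 + 2 = 25  OK
#6 values 2 ≤ 6 ≤ 9  OK
#7 S × T = 9 × 2 = 18, not 17  FAIL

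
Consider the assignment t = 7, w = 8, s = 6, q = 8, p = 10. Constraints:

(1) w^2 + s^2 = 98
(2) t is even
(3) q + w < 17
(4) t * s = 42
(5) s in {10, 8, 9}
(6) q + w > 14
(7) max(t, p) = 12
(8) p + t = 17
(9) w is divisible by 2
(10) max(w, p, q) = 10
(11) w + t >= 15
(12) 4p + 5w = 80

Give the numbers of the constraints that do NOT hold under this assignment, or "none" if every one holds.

(1) w^2 + s^2 = 8^2 + 6^2 = 64 + 36 = 100, not 98  ✗
(2) t = 7 is odd  ✗
(3) q + w = 8 + 8 = 16; 16 < 17  ✓
(4) t * s = 7 * 6 = 42  ✓
(5) s = 6 is not in {10, 8, 9}  ✗
(6) q + w = 8 + 8 = 16; 16 > 14  ✓
(7) max(7, 10) = 10, not 12  ✗
(8) p + t = 10 + 7 = 17  ✓
(9) 8 / 2 = 4, so 2 divides 8  ✓
(10) max(8, 10, 8) = 10  ✓
(11) w + t = 8 + 7 = 15; 15 ≥ 15  ✓
(12) 4p + 5w = 4(10) + 5(8) = 80  ✓

Constraints 1, 2, 5, 7 do not hold.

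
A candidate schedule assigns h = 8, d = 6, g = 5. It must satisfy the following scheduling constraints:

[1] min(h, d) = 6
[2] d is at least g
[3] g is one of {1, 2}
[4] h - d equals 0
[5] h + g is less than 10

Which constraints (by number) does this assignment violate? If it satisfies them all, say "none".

Constraints 3, 4, and 5 do not hold.

[1] min(8, 6) = 6 — satisfied.
[2] d = 6, g = 5; 6 ≥ 5 — satisfied.
[3] g = 5 is not in {1, 2} — violated.
[4] h - d = 8 - 6 = 2, not 0 — violated.
[5] h + g = 8 + 5 = 13; 13 ≥ 10, bound 10 not met — violated.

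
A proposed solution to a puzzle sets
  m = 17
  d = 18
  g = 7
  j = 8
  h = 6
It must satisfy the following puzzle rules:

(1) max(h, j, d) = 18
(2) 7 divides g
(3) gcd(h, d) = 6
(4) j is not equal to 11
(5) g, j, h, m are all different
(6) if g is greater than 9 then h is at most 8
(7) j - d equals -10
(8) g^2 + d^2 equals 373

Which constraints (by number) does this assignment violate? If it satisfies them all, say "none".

(1) max(6, 8, 18) = 18 — holds.
(2) 7 / 7 = 1, so 7 divides 7 — holds.
(3) gcd(6, 18) = 6 — holds.
(4) j = 8, and 8 ≠ 11 — holds.
(5) values 7, 8, 6, 17 are pairwise distinct — holds.
(6) g = 7, not > 9; antecedent false, conditional vacuously true — holds.
(7) j - d = 8 - 18 = -10 — holds.
(8) g^2 + d^2 = 7^2 + 18^2 = 49 + 324 = 373 — holds.

All constraints are satisfied.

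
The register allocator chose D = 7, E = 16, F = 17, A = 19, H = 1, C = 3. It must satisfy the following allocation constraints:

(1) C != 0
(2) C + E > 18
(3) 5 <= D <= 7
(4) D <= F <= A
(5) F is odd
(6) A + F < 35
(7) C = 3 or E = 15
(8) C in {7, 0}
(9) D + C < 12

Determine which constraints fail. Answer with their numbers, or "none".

(1) C = 3, and 3 ≠ 0 — OK.
(2) C + E = 3 + 16 = 19; 19 > 18 — OK.
(3) D = 7 lies in [5, 7] — OK.
(4) values 7 <= 17 <= 19 — OK.
(5) F = 17 is odd — OK.
(6) A + F = 19 + 17 = 36; 36 ≥ 35, bound 35 not met — violated.
(7) C = 3 = 3 (first disjunct) — OK.
(8) C = 3 is not in {7, 0} — violated.
(9) D + C = 7 + 3 = 10; 10 < 12 — OK.

Constraints 6 and 8 do not hold.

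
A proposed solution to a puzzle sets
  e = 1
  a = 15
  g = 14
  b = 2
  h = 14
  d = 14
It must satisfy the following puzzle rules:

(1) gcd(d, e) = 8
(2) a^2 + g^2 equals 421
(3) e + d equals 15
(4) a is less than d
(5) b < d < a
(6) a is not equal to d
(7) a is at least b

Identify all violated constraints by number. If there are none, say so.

(1) gcd(14, 1) = 1, not 8 — does not hold.
(2) a^2 + g^2 = 15^2 + 14^2 = 225 + 196 = 421 — holds.
(3) e + d = 1 + 14 = 15 — holds.
(4) a = 15, d = 14; 15 ≥ 14 (want <) — does not hold.
(5) values 2 < 14 < 15 — holds.
(6) a = 15, d = 14; distinct — holds.
(7) a = 15, b = 2; 15 ≥ 2 — holds.

The assignment fails constraints 1 and 4.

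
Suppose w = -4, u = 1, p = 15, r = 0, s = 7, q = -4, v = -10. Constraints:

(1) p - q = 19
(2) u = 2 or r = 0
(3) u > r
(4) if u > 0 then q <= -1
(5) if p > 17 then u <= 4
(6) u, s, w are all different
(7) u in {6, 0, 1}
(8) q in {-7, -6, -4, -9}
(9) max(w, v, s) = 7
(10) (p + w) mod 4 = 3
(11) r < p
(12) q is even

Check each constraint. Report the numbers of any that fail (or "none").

Yes — all constraints hold.

(1) p - q = 15 - (-4) = 19 — OK.
(2) u = 1 ≠ 2, but r = 0 = 0 (second disjunct) — OK.
(3) u = 1, r = 0; 1 > 0 — OK.
(4) u = 1 > 0, so we need q ≤ -1; q = -4 ≤ -1 — OK.
(5) p = 15, not > 17; antecedent false, conditional vacuously true — OK.
(6) values 1, 7, -4 are pairwise distinct — OK.
(7) u = 1 is in {6, 0, 1} — OK.
(8) q = -4 is in {-7, -6, -4, -9} — OK.
(9) max(-4, -10, 7) = 7 — OK.
(10) p + w = 11; 11 mod 4 = 3 — OK.
(11) r = 0, p = 15; 0 < 15 — OK.
(12) q = -4 is even — OK.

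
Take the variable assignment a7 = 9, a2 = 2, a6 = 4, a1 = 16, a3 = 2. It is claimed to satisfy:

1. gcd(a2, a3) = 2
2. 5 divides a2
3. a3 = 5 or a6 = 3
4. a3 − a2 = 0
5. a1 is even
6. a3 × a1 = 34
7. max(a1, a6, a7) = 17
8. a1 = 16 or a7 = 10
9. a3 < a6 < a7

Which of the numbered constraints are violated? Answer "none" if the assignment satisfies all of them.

1. gcd(2, 2) = 2  ✔
2. 2 = 5×0 + 2, so 5 does not divide 2  ✘
3. a3 = 2 ≠ 5 and a6 = 4 ≠ 3; both disjuncts false  ✘
4. a3 − a2 = 2 − 2 = 0  ✔
5. a1 = 16 is even  ✔
6. a3 × a1 = 2 × 16 = 32, not 34  ✘
7. max(16, 4, 9) = 16, not 17  ✘
8. a1 = 16 = 16 (first disjunct)  ✔
9. values 2 < 4 < 9  ✔

Constraints 2, 3, 6, 7 do not hold.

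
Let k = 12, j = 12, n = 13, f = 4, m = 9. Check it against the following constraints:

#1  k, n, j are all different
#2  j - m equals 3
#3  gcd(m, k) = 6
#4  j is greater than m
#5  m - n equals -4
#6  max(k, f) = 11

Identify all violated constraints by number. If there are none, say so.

#1 k = j = 12, not all different — violated.
#2 j - m = 12 - 9 = 3 — satisfied.
#3 gcd(9, 12) = 3, not 6 — violated.
#4 j = 12, m = 9; 12 > 9 — satisfied.
#5 m - n = 9 - 13 = -4 — satisfied.
#6 max(12, 4) = 12, not 11 — violated.

Constraints 1, 3, and 6 do not hold.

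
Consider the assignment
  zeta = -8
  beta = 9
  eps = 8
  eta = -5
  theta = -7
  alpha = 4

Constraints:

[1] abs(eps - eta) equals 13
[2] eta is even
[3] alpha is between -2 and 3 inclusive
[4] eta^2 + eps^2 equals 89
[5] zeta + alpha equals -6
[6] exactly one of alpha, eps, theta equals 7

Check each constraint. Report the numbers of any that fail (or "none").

No — constraints 2, 3, 5, and 6 are not satisfied.

[1] abs(8 - (-5)) = 13 — OK.
[2] eta = -5 is odd — violated.
[3] alpha = 4 is outside [-2, 3] — violated.
[4] eta^2 + eps^2 = (-5)^2 + 8^2 = 25 + 64 = 89 — OK.
[5] zeta + alpha = -8 + 4 = -4, not -6 — violated.
[6] alpha=4, eps=8, theta=-7; 0 of them equal 7, not exactly one — violated.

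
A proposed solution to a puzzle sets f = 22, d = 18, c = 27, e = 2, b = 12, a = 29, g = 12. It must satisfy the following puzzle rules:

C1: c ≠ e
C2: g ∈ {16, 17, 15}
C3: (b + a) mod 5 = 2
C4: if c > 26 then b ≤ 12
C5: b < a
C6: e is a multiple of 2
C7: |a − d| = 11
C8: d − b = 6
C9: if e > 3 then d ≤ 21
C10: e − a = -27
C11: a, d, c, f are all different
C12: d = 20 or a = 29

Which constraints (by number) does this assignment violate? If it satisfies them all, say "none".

C1: c = 27, e = 2; distinct — holds.
C2: g = 12 is not in {16, 17, 15} — does not hold.
C3: b + a = 41; 41 mod 5 = 1, not 2 — does not hold.
C4: c = 27 > 26, so we need b ≤ 12; b = 12 ≤ 12 — holds.
C5: b = 12, a = 29; 12 < 29 — holds.
C6: 2 / 2 = 1, so 2 divides 2 — holds.
C7: |29 − 18| = 11 — holds.
C8: d − b = 18 − 12 = 6 — holds.
C9: e = 2, not > 3; antecedent false, conditional vacuously true — holds.
C10: e − a = 2 − 29 = -27 — holds.
C11: values 29, 18, 27, 22 are pairwise distinct — holds.
C12: d = 18 ≠ 20, but a = 29 = 29 (second disjunct) — holds.

Constraints 2 and 3 do not hold.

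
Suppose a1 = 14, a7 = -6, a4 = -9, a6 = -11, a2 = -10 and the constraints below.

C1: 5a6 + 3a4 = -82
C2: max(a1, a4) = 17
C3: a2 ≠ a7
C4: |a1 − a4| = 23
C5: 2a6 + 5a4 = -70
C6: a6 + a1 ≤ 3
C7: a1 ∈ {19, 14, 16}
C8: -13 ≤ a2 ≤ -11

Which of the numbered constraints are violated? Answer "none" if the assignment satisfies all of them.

C1: 5a6 + 3a4 = 5(-11) + 3(-9) = -82 — holds.
C2: max(14, -9) = 14, not 17 — does not hold.
C3: a2 = -10, a7 = -6; distinct — holds.
C4: |14 − (-9)| = 23 — holds.
C5: 2a6 + 5a4 = 2(-11) + 5(-9) = -67, not -70 — does not hold.
C6: a6 + a1 = -11 + 14 = 3; 3 ≤ 3 — holds.
C7: a1 = 14 is in {19, 14, 16} — holds.
C8: a2 = -10 is outside [-13, -11] — does not hold.

Violated: 2, 5, 8.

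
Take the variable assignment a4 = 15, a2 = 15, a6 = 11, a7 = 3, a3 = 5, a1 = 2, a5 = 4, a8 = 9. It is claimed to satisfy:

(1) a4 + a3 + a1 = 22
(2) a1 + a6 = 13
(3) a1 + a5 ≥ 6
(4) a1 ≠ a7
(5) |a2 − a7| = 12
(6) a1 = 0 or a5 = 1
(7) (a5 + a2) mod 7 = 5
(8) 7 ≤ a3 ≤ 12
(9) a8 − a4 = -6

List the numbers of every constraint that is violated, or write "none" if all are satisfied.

Violated: 6 and 8.

(1) a4 + a3 + a1 = 15 + 5 + 2 = 22 — holds.
(2) a1 + a6 = 2 + 11 = 13 — holds.
(3) a1 + a5 = 2 + 4 = 6; 6 ≥ 6 — holds.
(4) a1 = 2, a7 = 3; distinct — holds.
(5) |15 − 3| = 12 — holds.
(6) a1 = 2 ≠ 0 and a5 = 4 ≠ 1; both disjuncts false — fails.
(7) a5 + a2 = 19; 19 mod 7 = 5 — holds.
(8) a3 = 5 is outside [7, 12] — fails.
(9) a8 − a4 = 9 − 15 = -6 — holds.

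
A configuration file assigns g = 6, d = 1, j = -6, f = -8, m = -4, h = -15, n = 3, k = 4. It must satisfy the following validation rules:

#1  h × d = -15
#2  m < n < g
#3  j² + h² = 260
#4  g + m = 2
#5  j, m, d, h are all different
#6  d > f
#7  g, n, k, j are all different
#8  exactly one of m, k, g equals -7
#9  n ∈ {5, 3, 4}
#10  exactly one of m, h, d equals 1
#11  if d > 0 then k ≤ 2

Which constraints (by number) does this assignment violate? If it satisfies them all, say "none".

Constraints 3, 8, and 11 are violated.

#1 h × d = -15 × 1 = -15 — holds.
#2 values -4 < 3 < 6 — holds.
#3 j² + h² = (-6)² + (-15)² = 36 + 225 = 261, not 260 — fails.
#4 g + m = 6 + (-4) = 2 — holds.
#5 values -6, -4, 1, -15 are pairwise distinct — holds.
#6 d = 1, f = -8; 1 > -8 — holds.
#7 values 6, 3, 4, -6 are pairwise distinct — holds.
#8 m=-4, k=4, g=6; 0 of them equal -7, not exactly one — fails.
#9 n = 3 is in {5, 3, 4} — holds.
#10 m=-4, h=-15, d=1; 1 of them equals 1 — holds.
#11 d = 1 > 0, so we need k ≤ 2; but k = 4 > 2 — fails.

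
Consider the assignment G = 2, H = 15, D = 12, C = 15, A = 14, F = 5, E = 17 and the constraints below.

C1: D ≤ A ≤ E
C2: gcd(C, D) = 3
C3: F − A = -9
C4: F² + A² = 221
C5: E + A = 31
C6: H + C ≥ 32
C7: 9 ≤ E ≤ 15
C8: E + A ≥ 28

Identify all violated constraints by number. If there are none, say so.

C1: values 12 ≤ 14 ≤ 17 — satisfied.
C2: gcd(15, 12) = 3 — satisfied.
C3: F − A = 5 − 14 = -9 — satisfied.
C4: F² + A² = 5² + 14² = 25 + 196 = 221 — satisfied.
C5: E + A = 17 + 14 = 31 — satisfied.
C6: H + C = 15 + 15 = 30; 30 < 32, bound 32 not met — violated.
C7: E = 17 is outside [9, 15] — violated.
C8: E + A = 17 + 14 = 31; 31 ≥ 28 — satisfied.

The assignment fails constraints 6, 7.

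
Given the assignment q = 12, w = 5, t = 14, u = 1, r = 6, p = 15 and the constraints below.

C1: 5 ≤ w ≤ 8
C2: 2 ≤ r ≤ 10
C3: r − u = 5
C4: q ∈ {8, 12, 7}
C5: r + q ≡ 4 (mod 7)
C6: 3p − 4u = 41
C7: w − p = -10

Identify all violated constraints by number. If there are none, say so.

C1: w = 5 lies in [5, 8] — holds.
C2: r = 6 lies in [2, 10] — holds.
C3: r − u = 6 − 1 = 5 — holds.
C4: q = 12 is in {8, 12, 7} — holds.
C5: r + q = 18; 18 mod 7 = 4 — holds.
C6: 3p − 4u = 3(15) − 4(1) = 41 — holds.
C7: w − p = 5 − 15 = -10 — holds.

All constraints are satisfied.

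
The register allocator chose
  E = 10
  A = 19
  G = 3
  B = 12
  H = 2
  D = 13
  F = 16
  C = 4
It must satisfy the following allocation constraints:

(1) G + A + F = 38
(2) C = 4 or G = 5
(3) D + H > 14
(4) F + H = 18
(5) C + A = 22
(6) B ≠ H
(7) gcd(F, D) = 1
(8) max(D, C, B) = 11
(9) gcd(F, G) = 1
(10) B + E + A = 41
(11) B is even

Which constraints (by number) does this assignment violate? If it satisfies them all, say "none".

(1) G + A + F = 3 + 19 + 16 = 38 — OK.
(2) C = 4 = 4 (first disjunct) — OK.
(3) D + H = 13 + 2 = 15; 15 > 14 — OK.
(4) F + H = 16 + 2 = 18 — OK.
(5) C + A = 4 + 19 = 23, not 22 — violated.
(6) B = 12, H = 2; distinct — OK.
(7) gcd(16, 13) = 1 — OK.
(8) max(13, 4, 12) = 13, not 11 — violated.
(9) gcd(16, 3) = 1 — OK.
(10) B + E + A = 12 + 10 + 19 = 41 — OK.
(11) B = 12 is even — OK.

Constraints 5 and 8 are violated.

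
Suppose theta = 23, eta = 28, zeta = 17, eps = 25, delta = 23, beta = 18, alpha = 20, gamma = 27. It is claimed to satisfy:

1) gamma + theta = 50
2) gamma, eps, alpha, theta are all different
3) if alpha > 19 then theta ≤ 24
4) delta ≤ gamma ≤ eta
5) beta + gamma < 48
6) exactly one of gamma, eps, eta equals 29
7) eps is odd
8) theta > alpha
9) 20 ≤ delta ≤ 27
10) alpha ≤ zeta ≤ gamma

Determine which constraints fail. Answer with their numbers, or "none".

1) gamma + theta = 27 + 23 = 50  ✓
2) values 27, 25, 20, 23 are pairwise distinct  ✓
3) alpha = 20 > 19, so we need theta ≤ 24; theta = 23 ≤ 24  ✓
4) values 23 ≤ 27 ≤ 28  ✓
5) beta + gamma = 18 + 27 = 45; 45 < 48  ✓
6) gamma=27, eps=25, eta=28; 0 of them equal 29, not exactly one  ✗
7) eps = 25 is odd  ✓
8) theta = 23, alpha = 20; 23 > 20  ✓
9) delta = 23 lies in [20, 27]  ✓
10) values 20, 17, 27; alpha = 20 is not ≤ zeta = 17  ✗

Constraints 6 and 10 do not hold.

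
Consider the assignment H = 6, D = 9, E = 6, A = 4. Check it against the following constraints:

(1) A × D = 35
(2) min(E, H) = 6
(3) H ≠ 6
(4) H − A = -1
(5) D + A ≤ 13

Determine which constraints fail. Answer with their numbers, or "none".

(1) A × D = 4 × 9 = 36, not 35 — violated.
(2) min(6, 6) = 6 — OK.
(3) H = 6, but 6 is required to differ — violated.
(4) H − A = 6 − 4 = 2, not -1 — violated.
(5) D + A = 9 + 4 = 13; 13 ≤ 13 — OK.

Violated: 1, 3, and 4.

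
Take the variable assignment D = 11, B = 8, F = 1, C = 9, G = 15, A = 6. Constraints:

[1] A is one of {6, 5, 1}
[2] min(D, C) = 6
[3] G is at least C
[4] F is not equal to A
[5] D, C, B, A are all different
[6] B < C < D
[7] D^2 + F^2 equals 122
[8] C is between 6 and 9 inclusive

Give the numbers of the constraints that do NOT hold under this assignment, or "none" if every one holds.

[1] A = 6 is in {6, 5, 1}  yes
[2] min(11, 9) = 9, not 6  no
[3] G = 15, C = 9; 15 ≥ 9  yes
[4] F = 1, A = 6; distinct  yes
[5] values 11, 9, 8, 6 are pairwise distinct  yes
[6] values 8 < 9 < 11  yes
[7] D^2 + F^2 = 11^2 + 1^2 = 121 + 1 = 122  yes
[8] C = 9 lies in [6, 9]  yes

The assignment fails constraint 2.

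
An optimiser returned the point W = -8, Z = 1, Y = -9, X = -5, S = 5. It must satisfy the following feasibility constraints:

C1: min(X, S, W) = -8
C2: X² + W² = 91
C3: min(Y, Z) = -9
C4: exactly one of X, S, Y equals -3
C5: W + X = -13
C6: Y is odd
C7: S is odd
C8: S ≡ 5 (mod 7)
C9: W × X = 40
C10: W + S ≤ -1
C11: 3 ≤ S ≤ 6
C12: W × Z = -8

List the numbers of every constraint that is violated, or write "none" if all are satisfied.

The assignment fails constraints 2 and 4.

C1: min(-5, 5, -8) = -8  ✓
C2: X² + W² = (-5)² + (-8)² = 25 + 64 = 89, not 91  ✗
C3: min(-9, 1) = -9  ✓
C4: X=-5, S=5, Y=-9; 0 of them equal -3, not exactly one  ✗
C5: W + X = -8 + (-5) = -13  ✓
C6: Y = -9 is odd  ✓
C7: S = 5 is odd  ✓
C8: 5 mod 7 = 5  ✓
C9: W × X = -8 × (-5) = 40  ✓
C10: W + S = -8 + 5 = -3; -3 ≤ -1  ✓
C11: S = 5 lies in [3, 6]  ✓
C12: W × Z = -8 × 1 = -8  ✓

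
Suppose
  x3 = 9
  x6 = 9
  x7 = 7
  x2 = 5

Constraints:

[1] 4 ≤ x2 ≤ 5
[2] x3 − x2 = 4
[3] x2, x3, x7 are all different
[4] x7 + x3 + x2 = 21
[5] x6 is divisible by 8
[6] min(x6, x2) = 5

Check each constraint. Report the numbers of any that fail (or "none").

The assignment fails constraint 5.

[1] x2 = 5 lies in [4, 5]  ✔
[2] x3 − x2 = 9 − 5 = 4  ✔
[3] values 5, 9, 7 are pairwise distinct  ✔
[4] x7 + x3 + x2 = 7 + 9 + 5 = 21  ✔
[5] 9 = 8×1 + 1, so 8 does not divide 9  ✘
[6] min(9, 5) = 5  ✔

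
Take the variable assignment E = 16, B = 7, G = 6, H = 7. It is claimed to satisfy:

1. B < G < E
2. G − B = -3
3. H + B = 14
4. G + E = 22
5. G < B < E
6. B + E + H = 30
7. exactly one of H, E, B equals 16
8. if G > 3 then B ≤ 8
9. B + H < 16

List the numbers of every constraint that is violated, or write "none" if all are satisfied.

Constraints 1 and 2 are violated.

1. values 7, 6, 16; B = 7 is not < G = 6  fails
2. G − B = 6 − 7 = -1, not -3  fails
3. H + B = 7 + 7 = 14  holds
4. G + E = 6 + 16 = 22  holds
5. values 6 < 7 < 16  holds
6. B + E + H = 7 + 16 + 7 = 30  holds
7. H=7, E=16, B=7; 1 of them equals 16  holds
8. G = 6 > 3, so we need B ≤ 8; B = 7 ≤ 8  holds
9. B + H = 7 + 7 = 14; 14 < 16  holds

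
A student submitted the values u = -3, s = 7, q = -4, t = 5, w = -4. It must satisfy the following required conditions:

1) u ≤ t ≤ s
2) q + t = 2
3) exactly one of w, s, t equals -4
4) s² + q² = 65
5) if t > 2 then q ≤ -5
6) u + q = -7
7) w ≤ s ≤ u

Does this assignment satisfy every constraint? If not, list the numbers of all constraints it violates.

The assignment fails constraints 2, 5, and 7.

1) values -3 ≤ 5 ≤ 7 — holds.
2) q + t = -4 + 5 = 1, not 2 — does not hold.
3) w=-4, s=7, t=5; 1 of them equals -4 — holds.
4) s² + q² = 7² + (-4)² = 49 + 16 = 65 — holds.
5) t = 5 > 2, so we need q ≤ -5; but q = -4 > -5 — does not hold.
6) u + q = -3 + (-4) = -7 — holds.
7) values -4, 7, -3; s = 7 is not ≤ u = -3 — does not hold.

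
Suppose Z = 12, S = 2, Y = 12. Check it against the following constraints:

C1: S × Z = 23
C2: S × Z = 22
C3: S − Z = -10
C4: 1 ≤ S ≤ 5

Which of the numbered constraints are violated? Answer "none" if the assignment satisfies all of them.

C1: S × Z = 2 × 12 = 24, not 23 — does not hold.
C2: S × Z = 2 × 12 = 24, not 22 — does not hold.
C3: S − Z = 2 − 12 = -10 — holds.
C4: S = 2 lies in [1, 5] — holds.

Constraints 1 and 2 do not hold.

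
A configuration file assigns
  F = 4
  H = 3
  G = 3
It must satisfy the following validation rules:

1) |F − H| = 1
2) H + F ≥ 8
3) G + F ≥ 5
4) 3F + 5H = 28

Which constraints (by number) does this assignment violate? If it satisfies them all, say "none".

No — constraints 2 and 4 are not satisfied.

1) |4 − 3| = 1 — holds.
2) H + F = 3 + 4 = 7; 7 < 8, bound 8 not met — does not hold.
3) G + F = 3 + 4 = 7; 7 ≥ 5 — holds.
4) 3F + 5H = 3(4) + 5(3) = 27, not 28 — does not hold.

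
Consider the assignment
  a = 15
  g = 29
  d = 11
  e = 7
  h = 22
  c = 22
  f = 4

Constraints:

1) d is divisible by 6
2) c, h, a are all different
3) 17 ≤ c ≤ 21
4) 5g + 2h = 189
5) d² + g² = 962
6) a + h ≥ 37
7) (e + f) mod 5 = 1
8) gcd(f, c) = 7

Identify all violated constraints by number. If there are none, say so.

Constraints 1, 2, 3, and 8 do not hold.

1) 11 = 6×1 + 5, so 6 does not divide 11  FAIL
2) c = h = 22, not all different  FAIL
3) c = 22 is outside [17, 21]  FAIL
4) 5g + 2h = 5(29) + 2(22) = 189  OK
5) d² + g² = 11² + 29² = 121 + 841 = 962  OK
6) a + h = 15 + 22 = 37; 37 ≥ 37  OK
7) e + f = 11; 11 mod 5 = 1  OK
8) gcd(4, 22) = 2, not 7  FAIL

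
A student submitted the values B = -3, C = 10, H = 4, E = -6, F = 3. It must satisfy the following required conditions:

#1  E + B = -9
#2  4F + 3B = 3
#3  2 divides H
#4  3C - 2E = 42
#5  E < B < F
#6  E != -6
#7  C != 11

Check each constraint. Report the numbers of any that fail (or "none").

The assignment fails constraint 6.

#1 E + B = -6 + (-3) = -9 — satisfied.
#2 4F + 3B = 4(3) + 3(-3) = 3 — satisfied.
#3 4 / 2 = 2, so 2 divides 4 — satisfied.
#4 3C - 2E = 3(10) - 2(-6) = 42 — satisfied.
#5 values -6 < -3 < 3 — satisfied.
#6 E = -6, but -6 is required to differ — violated.
#7 C = 10, and 10 ≠ 11 — satisfied.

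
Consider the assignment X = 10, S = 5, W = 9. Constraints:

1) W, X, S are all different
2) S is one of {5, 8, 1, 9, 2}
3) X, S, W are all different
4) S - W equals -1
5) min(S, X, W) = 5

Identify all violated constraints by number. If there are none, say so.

1) values 9, 10, 5 are pairwise distinct  ✓
2) S = 5 is in {5, 8, 1, 9, 2}  ✓
3) values 10, 5, 9 are pairwise distinct  ✓
4) S - W = 5 - 9 = -4, not -1  ✗
5) min(5, 10, 9) = 5  ✓

Constraint 4 is violated.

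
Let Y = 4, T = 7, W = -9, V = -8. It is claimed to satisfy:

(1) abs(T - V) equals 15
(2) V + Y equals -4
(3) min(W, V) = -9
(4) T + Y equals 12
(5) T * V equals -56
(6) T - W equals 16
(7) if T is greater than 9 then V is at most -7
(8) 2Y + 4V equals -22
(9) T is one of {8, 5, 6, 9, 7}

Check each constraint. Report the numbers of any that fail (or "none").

The assignment fails constraints 4 and 8.

(1) abs(7 - (-8)) = 15 — holds.
(2) V + Y = -8 + 4 = -4 — holds.
(3) min(-9, -8) = -9 — holds.
(4) T + Y = 7 + 4 = 11, not 12 — does not hold.
(5) T * V = 7 * (-8) = -56 — holds.
(6) T - W = 7 - (-9) = 16 — holds.
(7) T = 7, not > 9; antecedent false, conditional vacuously true — holds.
(8) 2Y + 4V = 2(4) + 4(-8) = -24, not -22 — does not hold.
(9) T = 7 is in {8, 5, 6, 9, 7} — holds.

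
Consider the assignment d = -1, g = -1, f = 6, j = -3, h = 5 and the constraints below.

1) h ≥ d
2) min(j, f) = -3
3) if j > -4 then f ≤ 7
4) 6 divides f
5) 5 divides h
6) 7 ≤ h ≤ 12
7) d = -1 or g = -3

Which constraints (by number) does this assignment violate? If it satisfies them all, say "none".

Violated: 6.

1) h = 5, d = -1; 5 ≥ -1 — OK.
2) min(-3, 6) = -3 — OK.
3) j = -3 > -4, so we need f ≤ 7; f = 6 ≤ 7 — OK.
4) 6 / 6 = 1, so 6 divides 6 — OK.
5) 5 / 5 = 1, so 5 divides 5 — OK.
6) h = 5 is outside [7, 12] — violated.
7) d = -1 = -1 (first disjunct) — OK.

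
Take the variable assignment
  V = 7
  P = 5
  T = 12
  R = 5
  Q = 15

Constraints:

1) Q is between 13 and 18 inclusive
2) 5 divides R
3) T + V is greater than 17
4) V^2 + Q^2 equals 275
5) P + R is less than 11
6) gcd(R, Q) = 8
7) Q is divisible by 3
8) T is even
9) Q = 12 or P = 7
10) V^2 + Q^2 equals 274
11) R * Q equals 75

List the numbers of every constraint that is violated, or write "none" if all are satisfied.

Constraints 4, 6, and 9 are violated.

1) Q = 15 lies in [13, 18]  ✓
2) 5 / 5 = 1, so 5 divides 5  ✓
3) T + V = 12 + 7 = 19; 19 > 17  ✓
4) V^2 + Q^2 = 7^2 + 15^2 = 49 + 225 = 274, not 275  ✗
5) P + R = 5 + 5 = 10; 10 < 11  ✓
6) gcd(5, 15) = 5, not 8  ✗
7) 15 / 3 = 5, so 3 divides 15  ✓
8) T = 12 is even  ✓
9) Q = 15 ≠ 12 and P = 5 ≠ 7; both disjuncts false  ✗
10) V^2 + Q^2 = 7^2 + 15^2 = 49 + 225 = 274  ✓
11) R * Q = 5 * 15 = 75  ✓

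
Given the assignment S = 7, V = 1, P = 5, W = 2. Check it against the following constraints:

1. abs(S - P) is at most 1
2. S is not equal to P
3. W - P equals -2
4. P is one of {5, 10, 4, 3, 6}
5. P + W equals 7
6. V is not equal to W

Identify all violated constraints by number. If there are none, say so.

The assignment fails constraints 1 and 3.

1. abs(7 - 5) = 2; 2 > 1, exceeds bound 1  false
2. S = 7, P = 5; distinct  true
3. W - P = 2 - 5 = -3, not -2  false
4. P = 5 is in {5, 10, 4, 3, 6}  true
5. P + W = 5 + 2 = 7  true
6. V = 1, W = 2; distinct  true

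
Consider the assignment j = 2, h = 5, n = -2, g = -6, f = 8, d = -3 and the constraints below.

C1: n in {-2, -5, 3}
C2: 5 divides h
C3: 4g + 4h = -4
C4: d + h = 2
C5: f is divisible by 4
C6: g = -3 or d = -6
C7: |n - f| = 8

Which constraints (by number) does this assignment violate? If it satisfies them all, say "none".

No — constraints 6, 7 are not satisfied.

C1: n = -2 is in {-2, -5, 3} — satisfied.
C2: 5 / 5 = 1, so 5 divides 5 — satisfied.
C3: 4g + 4h = 4(-6) + 4(5) = -4 — satisfied.
C4: d + h = -3 + 5 = 2 — satisfied.
C5: 8 / 4 = 2, so 4 divides 8 — satisfied.
C6: g = -6 ≠ -3 and d = -3 ≠ -6; both disjuncts false — violated.
C7: |-2 - 8| = 10, not 8 — violated.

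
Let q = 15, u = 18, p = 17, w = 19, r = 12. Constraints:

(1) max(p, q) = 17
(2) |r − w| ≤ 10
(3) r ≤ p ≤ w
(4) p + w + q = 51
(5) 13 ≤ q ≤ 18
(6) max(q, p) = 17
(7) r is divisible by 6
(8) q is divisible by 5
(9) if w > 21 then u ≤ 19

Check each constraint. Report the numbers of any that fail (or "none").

(1) max(17, 15) = 17  yes
(2) |12 − 19| = 7; 7 ≤ 10  yes
(3) values 12 ≤ 17 ≤ 19  yes
(4) p + w + q = 17 + 19 + 15 = 51  yes
(5) q = 15 lies in [13, 18]  yes
(6) max(15, 17) = 17  yes
(7) 12 / 6 = 2, so 6 divides 12  yes
(8) 15 / 5 = 3, so 5 divides 15  yes
(9) w = 19, not > 21; antecedent false, conditional vacuously true  yes

All constraints are satisfied.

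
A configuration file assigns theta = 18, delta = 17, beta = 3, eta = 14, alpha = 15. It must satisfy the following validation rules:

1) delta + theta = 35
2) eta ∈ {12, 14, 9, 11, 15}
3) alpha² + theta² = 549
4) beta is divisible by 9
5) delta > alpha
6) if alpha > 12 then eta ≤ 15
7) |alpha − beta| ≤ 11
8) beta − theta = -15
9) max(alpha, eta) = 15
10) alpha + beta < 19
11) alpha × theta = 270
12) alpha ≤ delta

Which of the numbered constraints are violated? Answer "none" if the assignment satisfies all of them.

1) delta + theta = 17 + 18 = 35  ✔
2) eta = 14 is in {12, 14, 9, 11, 15}  ✔
3) alpha² + theta² = 15² + 18² = 225 + 324 = 549  ✔
4) 3 = 9×0 + 3, so 9 does not divide 3  ✘
5) delta = 17, alpha = 15; 17 > 15  ✔
6) alpha = 15 > 12, so we need eta ≤ 15; eta = 14 ≤ 15  ✔
7) |15 − 3| = 12; 12 > 11, exceeds bound 11  ✘
8) beta − theta = 3 − 18 = -15  ✔
9) max(15, 14) = 15  ✔
10) alpha + beta = 15 + 3 = 18; 18 < 19  ✔
11) alpha × theta = 15 × 18 = 270  ✔
12) alpha = 15, delta = 17; 15 ≤ 17  ✔

The assignment fails constraints 4 and 7.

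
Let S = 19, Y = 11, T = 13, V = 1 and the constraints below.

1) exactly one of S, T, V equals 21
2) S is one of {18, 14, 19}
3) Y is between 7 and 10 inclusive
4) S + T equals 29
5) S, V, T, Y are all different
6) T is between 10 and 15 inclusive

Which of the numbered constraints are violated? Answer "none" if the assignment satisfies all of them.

1) S=19, T=13, V=1; 0 of them equal 21, not exactly one — does not hold.
2) S = 19 is in {18, 14, 19} — holds.
3) Y = 11 is outside [7, 10] — does not hold.
4) S + T = 19 + 13 = 32, not 29 — does not hold.
5) values 19, 1, 13, 11 are pairwise distinct — holds.
6) T = 13 lies in [10, 15] — holds.

Violated: 1, 3, and 4.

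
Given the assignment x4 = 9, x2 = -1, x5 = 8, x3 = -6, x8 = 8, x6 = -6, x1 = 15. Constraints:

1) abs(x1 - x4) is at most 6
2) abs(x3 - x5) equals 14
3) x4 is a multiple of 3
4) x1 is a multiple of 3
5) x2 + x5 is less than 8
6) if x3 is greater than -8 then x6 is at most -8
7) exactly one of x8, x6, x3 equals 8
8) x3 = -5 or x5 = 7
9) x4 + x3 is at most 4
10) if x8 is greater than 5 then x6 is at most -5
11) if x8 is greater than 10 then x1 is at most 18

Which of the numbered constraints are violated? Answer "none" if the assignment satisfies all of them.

Constraints 6, 8 are violated.

1) abs(15 - 9) = 6; 6 ≤ 6 — satisfied.
2) abs(-6 - 8) = 14 — satisfied.
3) 9 / 3 = 3, so 3 divides 9 — satisfied.
4) 15 / 3 = 5, so 3 divides 15 — satisfied.
5) x2 + x5 = -1 + 8 = 7; 7 < 8 — satisfied.
6) x3 = -6 > -8, so we need x6 ≤ -8; but x6 = -6 > -8 — violated.
7) x8=8, x6=-6, x3=-6; 1 of them equals 8 — satisfied.
8) x3 = -6 ≠ -5 and x5 = 8 ≠ 7; both disjuncts false — violated.
9) x4 + x3 = 9 + (-6) = 3; 3 ≤ 4 — satisfied.
10) x8 = 8 > 5, so we need x6 ≤ -5; x6 = -6 ≤ -5 — satisfied.
11) x8 = 8, not > 10; antecedent false, conditional vacuously true — satisfied.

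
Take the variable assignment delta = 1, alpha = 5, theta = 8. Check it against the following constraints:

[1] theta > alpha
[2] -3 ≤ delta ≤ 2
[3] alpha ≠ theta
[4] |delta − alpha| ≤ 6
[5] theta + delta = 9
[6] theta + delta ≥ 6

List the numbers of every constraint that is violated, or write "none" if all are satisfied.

[1] theta = 8, alpha = 5; 8 > 5 — OK.
[2] delta = 1 lies in [-3, 2] — OK.
[3] alpha = 5, theta = 8; distinct — OK.
[4] |1 − 5| = 4; 4 ≤ 6 — OK.
[5] theta + delta = 8 + 1 = 9 — OK.
[6] theta + delta = 8 + 1 = 9; 9 ≥ 6 — OK.

Yes — all constraints hold.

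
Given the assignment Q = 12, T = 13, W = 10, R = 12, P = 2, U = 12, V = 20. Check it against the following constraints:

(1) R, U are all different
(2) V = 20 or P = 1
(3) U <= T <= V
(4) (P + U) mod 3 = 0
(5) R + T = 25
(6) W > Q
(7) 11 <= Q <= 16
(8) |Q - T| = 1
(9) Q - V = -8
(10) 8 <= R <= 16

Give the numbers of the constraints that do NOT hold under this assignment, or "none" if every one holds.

(1) R = U = 12, not all different — does not hold.
(2) V = 20 = 20 (first disjunct) — holds.
(3) values 12 <= 13 <= 20 — holds.
(4) P + U = 14; 14 mod 3 = 2, not 0 — does not hold.
(5) R + T = 12 + 13 = 25 — holds.
(6) W = 10, Q = 12; 10 ≤ 12 (want >) — does not hold.
(7) Q = 12 lies in [11, 16] — holds.
(8) |12 - 13| = 1 — holds.
(9) Q - V = 12 - 20 = -8 — holds.
(10) R = 12 lies in [8, 16] — holds.

Constraints 1, 4, and 6 do not hold.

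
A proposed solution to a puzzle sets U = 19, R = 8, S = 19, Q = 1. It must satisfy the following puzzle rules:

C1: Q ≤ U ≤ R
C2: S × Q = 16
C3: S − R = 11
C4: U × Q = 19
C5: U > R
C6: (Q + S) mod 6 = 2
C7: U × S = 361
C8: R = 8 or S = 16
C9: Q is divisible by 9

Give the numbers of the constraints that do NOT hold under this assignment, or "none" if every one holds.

No — constraints 1, 2, and 9 are not satisfied.

C1: values 1, 19, 8; U = 19 is not ≤ R = 8  ✘
C2: S × Q = 19 × 1 = 19, not 16  ✘
C3: S − R = 19 − 8 = 11  ✔
C4: U × Q = 19 × 1 = 19  ✔
C5: U = 19, R = 8; 19 > 8  ✔
C6: Q + S = 20; 20 mod 6 = 2  ✔
C7: U × S = 19 × 19 = 361  ✔
C8: R = 8 = 8 (first disjunct)  ✔
C9: 1 = 9×0 + 1, so 9 does not divide 1  ✘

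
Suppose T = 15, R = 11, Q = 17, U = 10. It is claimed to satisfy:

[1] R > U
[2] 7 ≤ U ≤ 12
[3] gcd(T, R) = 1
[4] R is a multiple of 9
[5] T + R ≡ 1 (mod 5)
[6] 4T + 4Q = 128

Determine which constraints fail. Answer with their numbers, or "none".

[1] R = 11, U = 10; 11 > 10 — satisfied.
[2] U = 10 lies in [7, 12] — satisfied.
[3] gcd(15, 11) = 1 — satisfied.
[4] 11 = 9×1 + 2, so 9 does not divide 11 — violated.
[5] T + R = 26; 26 mod 5 = 1 — satisfied.
[6] 4T + 4Q = 4(15) + 4(17) = 128 — satisfied.

The assignment fails constraint 4.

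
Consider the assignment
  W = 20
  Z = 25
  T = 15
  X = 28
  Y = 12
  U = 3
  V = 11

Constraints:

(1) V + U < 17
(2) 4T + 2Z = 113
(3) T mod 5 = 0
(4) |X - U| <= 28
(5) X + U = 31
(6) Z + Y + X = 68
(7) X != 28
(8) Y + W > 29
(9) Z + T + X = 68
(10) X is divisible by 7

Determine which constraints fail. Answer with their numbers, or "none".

(1) V + U = 11 + 3 = 14; 14 < 17 — holds.
(2) 4T + 2Z = 4(15) + 2(25) = 110, not 113 — fails.
(3) 15 mod 5 = 0 — holds.
(4) |28 - 3| = 25; 25 ≤ 28 — holds.
(5) X + U = 28 + 3 = 31 — holds.
(6) Z + Y + X = 25 + 12 + 28 = 65, not 68 — fails.
(7) X = 28, but 28 is required to differ — fails.
(8) Y + W = 12 + 20 = 32; 32 > 29 — holds.
(9) Z + T + X = 25 + 15 + 28 = 68 — holds.
(10) 28 / 7 = 4, so 7 divides 28 — holds.

The assignment fails constraints 2, 6, 7.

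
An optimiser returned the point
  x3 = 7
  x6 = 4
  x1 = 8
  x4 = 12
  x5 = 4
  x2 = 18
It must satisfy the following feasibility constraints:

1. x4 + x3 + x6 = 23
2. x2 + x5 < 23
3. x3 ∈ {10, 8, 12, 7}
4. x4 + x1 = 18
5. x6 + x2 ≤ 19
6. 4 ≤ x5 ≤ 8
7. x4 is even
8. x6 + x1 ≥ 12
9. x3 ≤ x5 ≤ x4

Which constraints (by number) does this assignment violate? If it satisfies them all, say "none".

No — constraints 4, 5, 9 are not satisfied.

1. x4 + x3 + x6 = 12 + 7 + 4 = 23  ✔
2. x2 + x5 = 18 + 4 = 22; 22 < 23  ✔
3. x3 = 7 is in {10, 8, 12, 7}  ✔
4. x4 + x1 = 12 + 8 = 20, not 18  ✘
5. x6 + x2 = 4 + 18 = 22; 22 > 19, bound 19 not met  ✘
6. x5 = 4 lies in [4, 8]  ✔
7. x4 = 12 is even  ✔
8. x6 + x1 = 4 + 8 = 12; 12 ≥ 12  ✔
9. values 7, 4, 12; x3 = 7 is not ≤ x5 = 4  ✘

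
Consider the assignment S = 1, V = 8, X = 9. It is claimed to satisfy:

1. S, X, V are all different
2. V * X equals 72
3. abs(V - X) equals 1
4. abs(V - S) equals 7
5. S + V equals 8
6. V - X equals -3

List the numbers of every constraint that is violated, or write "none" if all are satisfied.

1. values 1, 9, 8 are pairwise distinct — holds.
2. V * X = 8 * 9 = 72 — holds.
3. abs(8 - 9) = 1 — holds.
4. abs(8 - 1) = 7 — holds.
5. S + V = 1 + 8 = 9, not 8 — fails.
6. V - X = 8 - 9 = -1, not -3 — fails.

The assignment fails constraints 5 and 6.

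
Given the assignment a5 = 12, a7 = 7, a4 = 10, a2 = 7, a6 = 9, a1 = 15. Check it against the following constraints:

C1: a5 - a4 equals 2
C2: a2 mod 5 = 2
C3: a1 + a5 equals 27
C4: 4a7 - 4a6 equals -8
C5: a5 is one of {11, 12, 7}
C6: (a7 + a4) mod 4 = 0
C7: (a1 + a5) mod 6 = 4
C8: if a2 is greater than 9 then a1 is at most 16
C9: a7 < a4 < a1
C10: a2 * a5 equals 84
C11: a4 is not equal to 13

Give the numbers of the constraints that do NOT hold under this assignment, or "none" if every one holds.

C1: a5 - a4 = 12 - 10 = 2 — satisfied.
C2: 7 mod 5 = 2 — satisfied.
C3: a1 + a5 = 15 + 12 = 27 — satisfied.
C4: 4a7 - 4a6 = 4(7) - 4(9) = -8 — satisfied.
C5: a5 = 12 is in {11, 12, 7} — satisfied.
C6: a7 + a4 = 17; 17 mod 4 = 1, not 0 — violated.
C7: a1 + a5 = 27; 27 mod 6 = 3, not 4 — violated.
C8: a2 = 7, not > 9; antecedent false, conditional vacuously true — satisfied.
C9: values 7 < 10 < 15 — satisfied.
C10: a2 * a5 = 7 * 12 = 84 — satisfied.
C11: a4 = 10, and 10 ≠ 13 — satisfied.

No — constraints 6, 7 are not satisfied.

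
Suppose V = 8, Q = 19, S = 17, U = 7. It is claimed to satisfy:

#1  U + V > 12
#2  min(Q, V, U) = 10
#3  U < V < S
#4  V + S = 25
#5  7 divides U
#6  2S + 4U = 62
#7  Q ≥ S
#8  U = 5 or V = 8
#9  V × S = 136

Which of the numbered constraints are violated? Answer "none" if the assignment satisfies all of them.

#1 U + V = 7 + 8 = 15; 15 > 12  holds
#2 min(19, 8, 7) = 7, not 10  fails
#3 values 7 < 8 < 17  holds
#4 V + S = 8 + 17 = 25  holds
#5 7 / 7 = 1, so 7 divides 7  holds
#6 2S + 4U = 2(17) + 4(7) = 62  holds
#7 Q = 19, S = 17; 19 ≥ 17  holds
#8 U = 7 ≠ 5, but V = 8 = 8 (second disjunct)  holds
#9 V × S = 8 × 17 = 136  holds

The assignment fails constraint 2.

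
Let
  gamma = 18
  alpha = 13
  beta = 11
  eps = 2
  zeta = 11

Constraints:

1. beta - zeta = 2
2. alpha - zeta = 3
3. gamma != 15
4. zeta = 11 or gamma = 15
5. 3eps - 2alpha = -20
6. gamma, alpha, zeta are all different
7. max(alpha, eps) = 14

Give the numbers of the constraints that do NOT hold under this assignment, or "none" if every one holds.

Violated: 1, 2, and 7.

1. beta - zeta = 11 - 11 = 0, not 2 — fails.
2. alpha - zeta = 13 - 11 = 2, not 3 — fails.
3. gamma = 18, and 18 ≠ 15 — holds.
4. zeta = 11 = 11 (first disjunct) — holds.
5. 3eps - 2alpha = 3(2) - 2(13) = -20 — holds.
6. values 18, 13, 11 are pairwise distinct — holds.
7. max(13, 2) = 13, not 14 — fails.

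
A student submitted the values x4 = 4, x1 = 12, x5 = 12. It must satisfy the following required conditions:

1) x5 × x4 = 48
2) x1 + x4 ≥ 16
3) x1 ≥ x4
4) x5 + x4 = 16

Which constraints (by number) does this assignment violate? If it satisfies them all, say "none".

Yes — all constraints hold.

1) x5 × x4 = 12 × 4 = 48 — holds.
2) x1 + x4 = 12 + 4 = 16; 16 ≥ 16 — holds.
3) x1 = 12, x4 = 4; 12 ≥ 4 — holds.
4) x5 + x4 = 12 + 4 = 16 — holds.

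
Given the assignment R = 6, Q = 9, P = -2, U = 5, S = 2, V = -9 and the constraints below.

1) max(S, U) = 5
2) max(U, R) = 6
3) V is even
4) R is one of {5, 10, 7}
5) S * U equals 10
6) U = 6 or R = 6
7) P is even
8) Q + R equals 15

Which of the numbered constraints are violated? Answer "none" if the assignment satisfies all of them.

Constraints 3 and 4 are violated.

1) max(2, 5) = 5 — OK.
2) max(5, 6) = 6 — OK.
3) V = -9 is odd — violated.
4) R = 6 is not in {5, 10, 7} — violated.
5) S * U = 2 * 5 = 10 — OK.
6) U = 5 ≠ 6, but R = 6 = 6 (second disjunct) — OK.
7) P = -2 is even — OK.
8) Q + R = 9 + 6 = 15 — OK.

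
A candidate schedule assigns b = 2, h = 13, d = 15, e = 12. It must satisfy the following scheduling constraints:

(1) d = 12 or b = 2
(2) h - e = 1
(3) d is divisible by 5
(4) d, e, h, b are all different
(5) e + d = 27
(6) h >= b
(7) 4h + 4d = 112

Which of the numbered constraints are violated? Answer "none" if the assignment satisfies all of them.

(1) d = 15 ≠ 12, but b = 2 = 2 (second disjunct) — OK.
(2) h - e = 13 - 12 = 1 — OK.
(3) 15 / 5 = 3, so 5 divides 15 — OK.
(4) values 15, 12, 13, 2 are pairwise distinct — OK.
(5) e + d = 12 + 15 = 27 — OK.
(6) h = 13, b = 2; 13 ≥ 2 — OK.
(7) 4h + 4d = 4(13) + 4(15) = 112 — OK.

Yes — all constraints hold.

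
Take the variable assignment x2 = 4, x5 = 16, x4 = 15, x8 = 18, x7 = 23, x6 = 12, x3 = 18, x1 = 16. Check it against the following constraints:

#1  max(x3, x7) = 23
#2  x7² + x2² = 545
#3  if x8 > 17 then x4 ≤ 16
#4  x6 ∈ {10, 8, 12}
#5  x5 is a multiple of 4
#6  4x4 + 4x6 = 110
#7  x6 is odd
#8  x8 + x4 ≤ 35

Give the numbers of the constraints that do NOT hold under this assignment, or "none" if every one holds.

No — constraints 6 and 7 are not satisfied.

#1 max(18, 23) = 23 — satisfied.
#2 x7² + x2² = 23² + 4² = 529 + 16 = 545 — satisfied.
#3 x8 = 18 > 17, so we need x4 ≤ 16; x4 = 15 ≤ 16 — satisfied.
#4 x6 = 12 is in {10, 8, 12} — satisfied.
#5 16 / 4 = 4, so 4 divides 16 — satisfied.
#6 4x4 + 4x6 = 4(15) + 4(12) = 108, not 110 — violated.
#7 x6 = 12 is even — violated.
#8 x8 + x4 = 18 + 15 = 33; 33 ≤ 35 — satisfied.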